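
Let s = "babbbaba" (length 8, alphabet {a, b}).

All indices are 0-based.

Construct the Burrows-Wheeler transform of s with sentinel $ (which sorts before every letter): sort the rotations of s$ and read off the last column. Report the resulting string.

abbbab$ba

rank  rotation   last
    0  $babbbaba  a
    1  a$babbbab  b
    2  aba$babbb  b
    3  abbbaba$b  b
    4  ba$babbba  a
    5  baba$babb  b
    6  babbbaba$  $
    7  bbaba$bab  b
    8  bbbaba$ba  a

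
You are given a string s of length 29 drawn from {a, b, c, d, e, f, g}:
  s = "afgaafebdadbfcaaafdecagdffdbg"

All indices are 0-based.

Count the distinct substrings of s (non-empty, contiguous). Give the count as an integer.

405

rank | idx | suffix
   0 |  14 | aaafdecagdffdbg
   1 |  15 | aafdecagdffdbg
   2 |   3 | aafebdadbfcaaafdecagdffdbg
   3 |   9 | adbfcaaafdecagdffdbg
   4 |  16 | afdecagdffdbg
   5 |   4 | afebdadbfcaaafdecagdffdbg
   6 |   0 | afgaafebdadbfcaaafdecagdffdbg
   7 |  21 | agdffdbg
   8 |   7 | bdadbfcaaafdecagdffdbg
   9 |  11 | bfcaaafdecagdffdbg
  10 |  27 | bg
  11 |  13 | caaafdecagdffdbg
  12 |  20 | cagdffdbg
  13 |   8 | dadbfcaaafdecagdffdbg
  14 |  10 | dbfcaaafdecagdffdbg
  15 |  26 | dbg
  16 |  18 | decagdffdbg
  17 |  23 | dffdbg
  18 |   6 | ebdadbfcaaafdecagdffdbg
  19 |  19 | ecagdffdbg
  20 |  12 | fcaaafdecagdffdbg
  21 |  25 | fdbg
  22 |  17 | fdecagdffdbg
  23 |   5 | febdadbfcaaafdecagdffdbg
  24 |  24 | ffdbg
  25 |   1 | fgaafebdadbfcaaafdecagdffdbg
  26 |  28 | g
  27 |   2 | gaafebdadbfcaaafdecagdffdbg
  28 |  22 | gdffdbg

SA = [14, 15, 3, 9, 16, 4, 0, 21, 7, 11, 27, 13, 20, 8, 10, 26, 18, 23, 6, 19, 12, 25, 17, 5, 24, 1, 28, 2, 22]
[i] adj suffixes → lcp
  [1] 14/15 → 2 ('aa')
  [2] 15/3 → 3 ('aaf')
  [3] 3/9 → 1 ('a')
  [4] 9/16 → 1 ('a')
  [5] 16/4 → 2 ('af')
  [6] 4/0 → 2 ('af')
  [7] 0/21 → 1 ('a')
  [8] 21/7 → 0 ('')
  [9] 7/11 → 1 ('b')
  [10] 11/27 → 1 ('b')
  [11] 27/13 → 0 ('')
  [12] 13/20 → 2 ('ca')
  [13] 20/8 → 0 ('')
  [14] 8/10 → 1 ('d')
  [15] 10/26 → 2 ('db')
  [16] 26/18 → 1 ('d')
  [17] 18/23 → 1 ('d')
  [18] 23/6 → 0 ('')
  [19] 6/19 → 1 ('e')
  [20] 19/12 → 0 ('')
  [21] 12/25 → 1 ('f')
  [22] 25/17 → 2 ('fd')
  [23] 17/5 → 1 ('f')
  [24] 5/24 → 1 ('f')
  [25] 24/1 → 1 ('f')
  [26] 1/28 → 0 ('')
  [27] 28/2 → 1 ('g')
  [28] 2/22 → 1 ('g')

n(n+1)/2 = 29·30/2 = 435
Σ LCP = 0 + 2 + 3 + 1 + 1 + 2 + 2 + 1 + 0 + 1 + 1 + 0 + 2 + 0 + 1 + 2 + 1 + 1 + 0 + 1 + 0 + 1 + 2 + 1 + 1 + 1 + 0 + 1 + 1 = 30
distinct = 435 − 30 = 405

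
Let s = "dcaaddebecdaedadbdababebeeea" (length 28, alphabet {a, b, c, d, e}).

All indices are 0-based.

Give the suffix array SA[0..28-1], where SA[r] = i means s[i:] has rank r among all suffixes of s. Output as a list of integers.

rank→(start, suffix):
  0 → (27, 'a')
  1 → (2, 'aaddebecdaedadbdababebeeea')
  2 → (18, 'ababebeeea')
  3 → (20, 'abebeeea')
  4 → (14, 'adbdababebeeea')
  5 → (3, 'addebecdaedadbdababebeeea')
  6 → (11, 'aedadbdababebeeea')
  7 → (19, 'babebeeea')
  8 → (16, 'bdababebeeea')
  9 → (21, 'bebeeea')
  10 → (7, 'becdaedadbdababebeeea')
  11 → (23, 'beeea')
  12 → (1, 'caaddebecdaedadbdababebeeea')
  13 → (9, 'cdaedadbdababebeeea')
  14 → (17, 'dababebeeea')
  15 → (13, 'dadbdababebeeea')
  16 → (10, 'daedadbdababebeeea')
  17 → (15, 'dbdababebeeea')
  18 → (0, 'dcaaddebecdaedadbdababebeeea')
  19 → (4, 'ddebecdaedadbdababebeeea')
  20 → (5, 'debecdaedadbdababebeeea')
  21 → (26, 'ea')
  22 → (6, 'ebecdaedadbdababebeeea')
  23 → (22, 'ebeeea')
  24 → (8, 'ecdaedadbdababebeeea')
  25 → (12, 'edadbdababebeeea')
  26 → (25, 'eea')
  27 → (24, 'eeea')

[27, 2, 18, 20, 14, 3, 11, 19, 16, 21, 7, 23, 1, 9, 17, 13, 10, 15, 0, 4, 5, 26, 6, 22, 8, 12, 25, 24]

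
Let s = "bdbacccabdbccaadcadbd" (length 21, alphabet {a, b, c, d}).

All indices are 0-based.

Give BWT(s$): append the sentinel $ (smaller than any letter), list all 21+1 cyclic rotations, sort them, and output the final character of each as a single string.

dccbcaddd$accdbcabbbaa

rank  rotation                last
    0  $bdbacccabdbccaadcadbd  d
    1  aadcadbd$bdbacccabdbcc  c
    2  abdbccaadcadbd$bdbaccc  c
    3  acccabdbccaadcadbd$bdb  b
    4  adbd$bdbacccabdbccaadc  c
    5  adcadbd$bdbacccabdbcca  a
    6  bacccabdbccaadcadbd$bd  d
    7  bccaadcadbd$bdbacccabd  d
    8  bd$bdbacccabdbccaadcad  d
    9  bdbacccabdbccaadcadbd$  $
   10  bdbccaadcadbd$bdbaccca  a
   11  caadcadbd$bdbacccabdbc  c
   12  cabdbccaadcadbd$bdbacc  c
   13  cadbd$bdbacccabdbccaad  d
   14  ccaadcadbd$bdbacccabdb  b
   15  ccabdbccaadcadbd$bdbac  c
   16  cccabdbccaadcadbd$bdba  a
   17  d$bdbacccabdbccaadcadb  b
   18  dbacccabdbccaadcadbd$b  b
   19  dbccaadcadbd$bdbacccab  b
   20  dbd$bdbacccabdbccaadca  a
   21  dcadbd$bdbacccabdbccaa  a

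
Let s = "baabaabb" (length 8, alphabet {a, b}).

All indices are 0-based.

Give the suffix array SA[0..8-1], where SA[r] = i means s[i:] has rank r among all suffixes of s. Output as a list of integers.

[1, 4, 2, 5, 7, 0, 3, 6]

rank→(start, suffix):
  0 → (1, 'aabaabb')
  1 → (4, 'aabb')
  2 → (2, 'abaabb')
  3 → (5, 'abb')
  4 → (7, 'b')
  5 → (0, 'baabaabb')
  6 → (3, 'baabb')
  7 → (6, 'bb')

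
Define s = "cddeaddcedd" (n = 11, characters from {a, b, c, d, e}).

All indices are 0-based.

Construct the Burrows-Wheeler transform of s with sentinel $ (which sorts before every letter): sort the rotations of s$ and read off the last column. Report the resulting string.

rank  rotation      last
    0  $cddeaddcedd  d
    1  addcedd$cdde  e
    2  cddeaddcedd$  $
    3  cedd$cddeadd  d
    4  d$cddeaddced  d
    5  dcedd$cddead  d
    6  dd$cddeaddce  e
    7  ddcedd$cddea  a
    8  ddeaddcedd$c  c
    9  deaddcedd$cd  d
   10  eaddcedd$cdd  d
   11  edd$cddeaddc  c

de$dddeacddc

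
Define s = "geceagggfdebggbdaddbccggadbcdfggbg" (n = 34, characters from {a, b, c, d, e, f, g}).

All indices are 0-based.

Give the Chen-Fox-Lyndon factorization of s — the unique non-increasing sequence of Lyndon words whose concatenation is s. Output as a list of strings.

["g", "e", "ce", "agggfdebggbd", "addbccgg", "adbcdfggbg"]

emit factor 1: 'g' (i=0, period=1)
emit factor 2: 'e' (i=1, period=1)
emit factor 3: 'ce' (i=2, period=2)
emit factor 4: 'agggfdebggbd' (i=4, period=12)
emit factor 5: 'addbccgg' (i=16, period=8)
emit factor 6: 'adbcdfggbg' (i=24, period=10)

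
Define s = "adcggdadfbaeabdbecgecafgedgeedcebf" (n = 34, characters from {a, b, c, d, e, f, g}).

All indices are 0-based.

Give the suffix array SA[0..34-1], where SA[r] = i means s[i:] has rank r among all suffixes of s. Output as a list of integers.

sorted suffixes:
  #0 SA[0]=12  'abdbecgecafgedgeedcebf'
  #1 SA[1]=0  'adcggdadfbaeabdbecgecafgedgeedcebf'
  #2 SA[2]=6  'adfbaeabdbecgecafgedgeedcebf'
  #3 SA[3]=10  'aeabdbecgecafgedgeedcebf'
  #4 SA[4]=21  'afgedgeedcebf'
  #5 SA[5]=9  'baeabdbecgecafgedgeedcebf'
  #6 SA[6]=13  'bdbecgecafgedgeedcebf'
  #7 SA[7]=15  'becgecafgedgeedcebf'
  #8 SA[8]=32  'bf'
  #9 SA[9]=20  'cafgedgeedcebf'
  #10 SA[10]=30  'cebf'
  #11 SA[11]=17  'cgecafgedgeedcebf'
  #12 SA[12]=2  'cggdadfbaeabdbecgecafgedgeedcebf'
  #13 SA[13]=5  'dadfbaeabdbecgecafgedgeedcebf'
  #14 SA[14]=14  'dbecgecafgedgeedcebf'
  #15 SA[15]=29  'dcebf'
  #16 SA[16]=1  'dcggdadfbaeabdbecgecafgedgeedcebf'
  #17 SA[17]=7  'dfbaeabdbecgecafgedgeedcebf'
  #18 SA[18]=25  'dgeedcebf'
  #19 SA[19]=11  'eabdbecgecafgedgeedcebf'
  #20 SA[20]=31  'ebf'
  #21 SA[21]=19  'ecafgedgeedcebf'
  #22 SA[22]=16  'ecgecafgedgeedcebf'
  #23 SA[23]=28  'edcebf'
  #24 SA[24]=24  'edgeedcebf'
  #25 SA[25]=27  'eedcebf'
  #26 SA[26]=33  'f'
  #27 SA[27]=8  'fbaeabdbecgecafgedgeedcebf'
  #28 SA[28]=22  'fgedgeedcebf'
  #29 SA[29]=4  'gdadfbaeabdbecgecafgedgeedcebf'
  #30 SA[30]=18  'gecafgedgeedcebf'
  #31 SA[31]=23  'gedgeedcebf'
  #32 SA[32]=26  'geedcebf'
  #33 SA[33]=3  'ggdadfbaeabdbecgecafgedgeedcebf'

[12, 0, 6, 10, 21, 9, 13, 15, 32, 20, 30, 17, 2, 5, 14, 29, 1, 7, 25, 11, 31, 19, 16, 28, 24, 27, 33, 8, 22, 4, 18, 23, 26, 3]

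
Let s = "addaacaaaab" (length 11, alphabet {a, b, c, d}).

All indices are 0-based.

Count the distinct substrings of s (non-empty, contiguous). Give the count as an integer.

rank | idx | suffix
   0 |   6 | aaaab
   1 |   7 | aaab
   2 |   8 | aab
   3 |   3 | aacaaaab
   4 |   9 | ab
   5 |   4 | acaaaab
   6 |   0 | addaacaaaab
   7 |  10 | b
   8 |   5 | caaaab
   9 |   2 | daacaaaab
  10 |   1 | ddaacaaaab

SA = [6, 7, 8, 3, 9, 4, 0, 10, 5, 2, 1]
[i] adj suffixes → lcp
  [1] 6/7 → 3 ('aaa')
  [2] 7/8 → 2 ('aa')
  [3] 8/3 → 2 ('aa')
  [4] 3/9 → 1 ('a')
  [5] 9/4 → 1 ('a')
  [6] 4/0 → 1 ('a')
  [7] 0/10 → 0 ('')
  [8] 10/5 → 0 ('')
  [9] 5/2 → 0 ('')
  [10] 2/1 → 1 ('d')

n(n+1)/2 = 11·12/2 = 66
Σ LCP = 0 + 3 + 2 + 2 + 1 + 1 + 1 + 0 + 0 + 0 + 1 = 11
distinct = 66 − 11 = 55

55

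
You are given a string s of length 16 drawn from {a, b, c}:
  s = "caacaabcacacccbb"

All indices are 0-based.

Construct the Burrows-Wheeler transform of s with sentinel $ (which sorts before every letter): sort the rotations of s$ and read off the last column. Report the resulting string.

rank  rotation           last
    0  $caacaabcacacccbb  b
    1  aabcacacccbb$caac  c
    2  aacaabcacacccbb$c  c
    3  abcacacccbb$caaca  a
    4  acaabcacacccbb$ca  a
    5  acacccbb$caacaabc  c
    6  acccbb$caacaabcac  c
    7  b$caacaabcacacccb  b
    8  bb$caacaabcacaccc  c
    9  bcacacccbb$caacaa  a
   10  caabcacacccbb$caa  a
   11  caacaabcacacccbb$  $
   12  cacacccbb$caacaab  b
   13  cacccbb$caacaabca  a
   14  cbb$caacaabcacacc  c
   15  ccbb$caacaabcacac  c
   16  cccbb$caacaabcaca  a

bccaaccbcaa$bacca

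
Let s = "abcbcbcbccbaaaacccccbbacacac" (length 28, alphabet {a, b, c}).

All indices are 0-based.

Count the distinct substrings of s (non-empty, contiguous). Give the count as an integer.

345

rank→(start, suffix):
  0 → (11, 'aaaacccccbbacacac')
  1 → (12, 'aaacccccbbacacac')
  2 → (13, 'aacccccbbacacac')
  3 → (0, 'abcbcbcbccbaaaacccccbbacacac')
  4 → (26, 'ac')
  5 → (24, 'acac')
  6 → (22, 'acacac')
  7 → (14, 'acccccbbacacac')
  8 → (10, 'baaaacccccbbacacac')
  9 → (21, 'bacacac')
  10 → (20, 'bbacacac')
  11 → (1, 'bcbcbcbccbaaaacccccbbacacac')
  12 → (3, 'bcbcbccbaaaacccccbbacacac')
  13 → (5, 'bcbccbaaaacccccbbacacac')
  14 → (7, 'bccbaaaacccccbbacacac')
  15 → (27, 'c')
  16 → (25, 'cac')
  17 → (23, 'cacac')
  18 → (9, 'cbaaaacccccbbacacac')
  19 → (19, 'cbbacacac')
  20 → (2, 'cbcbcbccbaaaacccccbbacacac')
  21 → (4, 'cbcbccbaaaacccccbbacacac')
  22 → (6, 'cbccbaaaacccccbbacacac')
  23 → (8, 'ccbaaaacccccbbacacac')
  24 → (18, 'ccbbacacac')
  25 → (17, 'cccbbacacac')
  26 → (16, 'ccccbbacacac')
  27 → (15, 'cccccbbacacac')

SA = [11, 12, 13, 0, 26, 24, 22, 14, 10, 21, 20, 1, 3, 5, 7, 27, 25, 23, 9, 19, 2, 4, 6, 8, 18, 17, 16, 15]
i: (SA[i-1],SA[i]) lcp shared
  1: (11,12) 3 'aaa'
  2: (12,13) 2 'aa'
  3: (13,0) 1 'a'
  4: (0,26) 1 'a'
  5: (26,24) 2 'ac'
  6: (24,22) 4 'acac'
  7: (22,14) 2 'ac'
  8: (14,10) 0 ''
  9: (10,21) 2 'ba'
  10: (21,20) 1 'b'
  11: (20,1) 1 'b'
  12: (1,3) 6 'bcbcbc'
  13: (3,5) 4 'bcbc'
  14: (5,7) 2 'bc'
  15: (7,27) 0 ''
  16: (27,25) 1 'c'
  17: (25,23) 3 'cac'
  18: (23,9) 1 'c'
  19: (9,19) 2 'cb'
  20: (19,2) 2 'cb'
  21: (2,4) 5 'cbcbc'
  22: (4,6) 3 'cbc'
  23: (6,8) 1 'c'
  24: (8,18) 3 'ccb'
  25: (18,17) 2 'cc'
  26: (17,16) 3 'ccc'
  27: (16,15) 4 'cccc'

n(n+1)/2 = 28·29/2 = 406
Σ LCP = 0 + 3 + 2 + 1 + 1 + 2 + 4 + 2 + 0 + 2 + 1 + 1 + 6 + 4 + 2 + 0 + 1 + 3 + 1 + 2 + 2 + 5 + 3 + 1 + 3 + 2 + 3 + 4 = 61
distinct = 406 − 61 = 345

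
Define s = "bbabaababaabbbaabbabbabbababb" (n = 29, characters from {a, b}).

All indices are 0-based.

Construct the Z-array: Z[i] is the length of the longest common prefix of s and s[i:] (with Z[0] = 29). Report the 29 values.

Z[0]=29
i=1: outside box; Z[1]=1 extend→box=[1,2)
i=2: outside box; Z[2]=0
i=3: outside box; Z[3]=1 extend→box=[3,4)
i=4: outside box; Z[4]=0
i=5: outside box; Z[5]=0
i=6: outside box; Z[6]=1 extend→box=[6,7)
i=7: outside box; Z[7]=0
i=8: outside box; Z[8]=1 extend→box=[8,9)
i=9: outside box; Z[9]=0
i=10: outside box; Z[10]=0
i=11: outside box; Z[11]=2 extend→box=[11,13)
i=12: min(r-i=1, Z[1]=1)=1; Z[12]=3 extend→box=[12,15)
i=13: min(r-i=2, Z[1]=1)=1; Z[13]=1
i=14: min(r-i=1, Z[2]=0)=0; Z[14]=0
i=15: outside box; Z[15]=0
i=16: outside box; Z[16]=4 extend→box=[16,20)
i=17: min(r-i=3, Z[1]=1)=1; Z[17]=1
i=18: min(r-i=2, Z[2]=0)=0; Z[18]=0
i=19: min(r-i=1, Z[3]=1)=1; Z[19]=4 extend→box=[19,23)
i=20: min(r-i=3, Z[1]=1)=1; Z[20]=1
i=21: min(r-i=2, Z[2]=0)=0; Z[21]=0
i=22: min(r-i=1, Z[3]=1)=1; Z[22]=5 extend→box=[22,27)
i=23: min(r-i=4, Z[1]=1)=1; Z[23]=1
i=24: min(r-i=3, Z[2]=0)=0; Z[24]=0
i=25: min(r-i=2, Z[3]=1)=1; Z[25]=1
i=26: min(r-i=1, Z[4]=0)=0; Z[26]=0
i=27: outside box; Z[27]=2 extend→box=[27,29)
i=28: min(r-i=1, Z[1]=1)=1; Z[28]=1

[29, 1, 0, 1, 0, 0, 1, 0, 1, 0, 0, 2, 3, 1, 0, 0, 4, 1, 0, 4, 1, 0, 5, 1, 0, 1, 0, 2, 1]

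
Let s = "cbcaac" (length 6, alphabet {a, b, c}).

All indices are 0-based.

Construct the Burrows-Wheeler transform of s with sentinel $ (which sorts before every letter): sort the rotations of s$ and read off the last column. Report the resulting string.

rank  rotation last
    0  $cbcaac  c
    1  aac$cbc  c
    2  ac$cbca  a
    3  bcaac$c  c
    4  c$cbcaa  a
    5  caac$cb  b
    6  cbcaac$  $

ccacab$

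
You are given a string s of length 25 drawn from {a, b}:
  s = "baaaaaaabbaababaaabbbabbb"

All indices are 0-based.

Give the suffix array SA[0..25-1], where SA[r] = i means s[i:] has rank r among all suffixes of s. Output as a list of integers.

rank→(start, suffix):
  0 → (1, 'aaaaaaabbaababaaabbbabbb')
  1 → (2, 'aaaaaabbaababaaabbbabbb')
  2 → (3, 'aaaaabbaababaaabbbabbb')
  3 → (4, 'aaaabbaababaaabbbabbb')
  4 → (5, 'aaabbaababaaabbbabbb')
  5 → (15, 'aaabbbabbb')
  6 → (10, 'aababaaabbbabbb')
  7 → (6, 'aabbaababaaabbbabbb')
  8 → (16, 'aabbbabbb')
  9 → (13, 'abaaabbbabbb')
  10 → (11, 'ababaaabbbabbb')
  11 → (7, 'abbaababaaabbbabbb')
  12 → (21, 'abbb')
  13 → (17, 'abbbabbb')
  14 → (24, 'b')
  15 → (0, 'baaaaaaabbaababaaabbbabbb')
  16 → (14, 'baaabbbabbb')
  17 → (9, 'baababaaabbbabbb')
  18 → (12, 'babaaabbbabbb')
  19 → (20, 'babbb')
  20 → (23, 'bb')
  21 → (8, 'bbaababaaabbbabbb')
  22 → (19, 'bbabbb')
  23 → (22, 'bbb')
  24 → (18, 'bbbabbb')

[1, 2, 3, 4, 5, 15, 10, 6, 16, 13, 11, 7, 21, 17, 24, 0, 14, 9, 12, 20, 23, 8, 19, 22, 18]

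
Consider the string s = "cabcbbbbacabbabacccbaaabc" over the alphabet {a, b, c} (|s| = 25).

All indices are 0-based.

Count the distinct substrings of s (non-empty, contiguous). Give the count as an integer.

283

rank | idx | suffix
   0 |  20 | aaabc
   1 |  21 | aabc
   2 |  13 | abacccbaaabc
   3 |  10 | abbabacccbaaabc
   4 |  22 | abc
   5 |   1 | abcbbbbacabbabacccbaaabc
   6 |   8 | acabbabacccbaaabc
   7 |  15 | acccbaaabc
   8 |  19 | baaabc
   9 |  12 | babacccbaaabc
  10 |   7 | bacabbabacccbaaabc
  11 |  14 | bacccbaaabc
  12 |  11 | bbabacccbaaabc
  13 |   6 | bbacabbabacccbaaabc
  14 |   5 | bbbacabbabacccbaaabc
  15 |   4 | bbbbacabbabacccbaaabc
  16 |  23 | bc
  17 |   2 | bcbbbbacabbabacccbaaabc
  18 |  24 | c
  19 |   9 | cabbabacccbaaabc
  20 |   0 | cabcbbbbacabbabacccbaaabc
  21 |  18 | cbaaabc
  22 |   3 | cbbbbacabbabacccbaaabc
  23 |  17 | ccbaaabc
  24 |  16 | cccbaaabc

SA = [20, 21, 13, 10, 22, 1, 8, 15, 19, 12, 7, 14, 11, 6, 5, 4, 23, 2, 24, 9, 0, 18, 3, 17, 16]
i: (SA[i-1],SA[i]) lcp shared
  1: (20,21) 2 'aa'
  2: (21,13) 1 'a'
  3: (13,10) 2 'ab'
  4: (10,22) 2 'ab'
  5: (22,1) 3 'abc'
  6: (1,8) 1 'a'
  7: (8,15) 2 'ac'
  8: (15,19) 0 ''
  9: (19,12) 2 'ba'
  10: (12,7) 2 'ba'
  11: (7,14) 3 'bac'
  12: (14,11) 1 'b'
  13: (11,6) 3 'bba'
  14: (6,5) 2 'bb'
  15: (5,4) 3 'bbb'
  16: (4,23) 1 'b'
  17: (23,2) 2 'bc'
  18: (2,24) 0 ''
  19: (24,9) 1 'c'
  20: (9,0) 3 'cab'
  21: (0,18) 1 'c'
  22: (18,3) 2 'cb'
  23: (3,17) 1 'c'
  24: (17,16) 2 'cc'

n(n+1)/2 = 25·26/2 = 325
Σ LCP = 0 + 2 + 1 + 2 + 2 + 3 + 1 + 2 + 0 + 2 + 2 + 3 + 1 + 3 + 2 + 3 + 1 + 2 + 0 + 1 + 3 + 1 + 2 + 1 + 2 = 42
distinct = 325 − 42 = 283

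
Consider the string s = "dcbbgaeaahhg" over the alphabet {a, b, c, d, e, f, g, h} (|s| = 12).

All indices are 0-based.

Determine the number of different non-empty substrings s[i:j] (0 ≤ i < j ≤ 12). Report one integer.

73

rank | idx | suffix
   0 |   7 | aahhg
   1 |   5 | aeaahhg
   2 |   8 | ahhg
   3 |   2 | bbgaeaahhg
   4 |   3 | bgaeaahhg
   5 |   1 | cbbgaeaahhg
   6 |   0 | dcbbgaeaahhg
   7 |   6 | eaahhg
   8 |  11 | g
   9 |   4 | gaeaahhg
  10 |  10 | hg
  11 |   9 | hhg

SA = [7, 5, 8, 2, 3, 1, 0, 6, 11, 4, 10, 9]
rank  pair      lcp
   1  s[7:],s[5:]  1  'a'
   2  s[5:],s[8:]  1  'a'
   3  s[8:],s[2:]  0  ''
   4  s[2:],s[3:]  1  'b'
   5  s[3:],s[1:]  0  ''
   6  s[1:],s[0:]  0  ''
   7  s[0:],s[6:]  0  ''
   8  s[6:],s[11:]  0  ''
   9  s[11:],s[4:]  1  'g'
  10  s[4:],s[10:]  0  ''
  11  s[10:],s[9:]  1  'h'

n(n+1)/2 = 12·13/2 = 78
Σ LCP = 0 + 1 + 1 + 0 + 1 + 0 + 0 + 0 + 0 + 1 + 0 + 1 = 5
distinct = 78 − 5 = 73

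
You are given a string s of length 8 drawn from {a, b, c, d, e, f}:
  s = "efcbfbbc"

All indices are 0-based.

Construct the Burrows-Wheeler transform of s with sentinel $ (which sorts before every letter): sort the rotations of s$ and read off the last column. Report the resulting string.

cfbcbf$be

rank  rotation   last
    0  $efcbfbbc  c
    1  bbc$efcbf  f
    2  bc$efcbfb  b
    3  bfbbc$efc  c
    4  c$efcbfbb  b
    5  cbfbbc$ef  f
    6  efcbfbbc$  $
    7  fbbc$efcb  b
    8  fcbfbbc$e  e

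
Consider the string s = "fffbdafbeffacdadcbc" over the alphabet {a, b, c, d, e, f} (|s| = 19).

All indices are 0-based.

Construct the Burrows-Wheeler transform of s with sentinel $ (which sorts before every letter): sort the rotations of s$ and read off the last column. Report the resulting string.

cfddcffbdacbabffaef$

rank  rotation              last
    0  $fffbdafbeffacdadcbc  c
    1  acdadcbc$fffbdafbeff  f
    2  adcbc$fffbdafbeffacd  d
    3  afbeffacdadcbc$fffbd  d
    4  bc$fffbdafbeffacdadc  c
    5  bdafbeffacdadcbc$fff  f
    6  beffacdadcbc$fffbdaf  f
    7  c$fffbdafbeffacdadcb  b
    8  cbc$fffbdafbeffacdad  d
    9  cdadcbc$fffbdafbeffa  a
   10  dadcbc$fffbdafbeffac  c
   11  dafbeffacdadcbc$fffb  b
   12  dcbc$fffbdafbeffacda  a
   13  effacdadcbc$fffbdafb  b
   14  facdadcbc$fffbdafbef  f
   15  fbdafbeffacdadcbc$ff  f
   16  fbeffacdadcbc$fffbda  a
   17  ffacdadcbc$fffbdafbe  e
   18  ffbdafbeffacdadcbc$f  f
   19  fffbdafbeffacdadcbc$  $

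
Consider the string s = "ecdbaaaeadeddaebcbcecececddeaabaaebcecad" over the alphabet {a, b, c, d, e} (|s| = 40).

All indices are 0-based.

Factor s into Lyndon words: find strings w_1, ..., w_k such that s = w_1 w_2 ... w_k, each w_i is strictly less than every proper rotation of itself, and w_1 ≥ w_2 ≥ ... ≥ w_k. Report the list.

["e", "cd", "b", "aaaeadeddaebcbcecececddeaabaaebcecad"]

emit factor 1: 'e' (i=0, period=1)
emit factor 2: 'cd' (i=1, period=2)
emit factor 3: 'b' (i=3, period=1)
emit factor 4: 'aaaeadeddaebcbcecececddeaabaaebcecad' (i=4, period=36)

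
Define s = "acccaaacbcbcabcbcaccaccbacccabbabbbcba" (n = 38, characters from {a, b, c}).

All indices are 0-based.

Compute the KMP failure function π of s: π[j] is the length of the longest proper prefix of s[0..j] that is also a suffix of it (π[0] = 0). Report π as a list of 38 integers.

π[0] = 0
j=1 s[j]='c': π[1]=0 (border '')
j=2 s[j]='c': π[2]=0 (border '')
j=3 s[j]='c': π[3]=0 (border '')
j=4 s[j]='a': π[4]=1 (border 'a')
j=5 s[j]='a': k: 1→0; π[5]=1 (border 'a')
j=6 s[j]='a': k: 1→0; π[6]=1 (border 'a')
j=7 s[j]='c': π[7]=2 (border 'ac')
j=8 s[j]='b': k: 2→0; π[8]=0 (border '')
j=9 s[j]='c': π[9]=0 (border '')
j=10 s[j]='b': π[10]=0 (border '')
j=11 s[j]='c': π[11]=0 (border '')
j=12 s[j]='a': π[12]=1 (border 'a')
j=13 s[j]='b': k: 1→0; π[13]=0 (border '')
j=14 s[j]='c': π[14]=0 (border '')
j=15 s[j]='b': π[15]=0 (border '')
j=16 s[j]='c': π[16]=0 (border '')
j=17 s[j]='a': π[17]=1 (border 'a')
j=18 s[j]='c': π[18]=2 (border 'ac')
j=19 s[j]='c': π[19]=3 (border 'acc')
j=20 s[j]='a': k: 3→0; π[20]=1 (border 'a')
j=21 s[j]='c': π[21]=2 (border 'ac')
j=22 s[j]='c': π[22]=3 (border 'acc')
j=23 s[j]='b': k: 3→0; π[23]=0 (border '')
j=24 s[j]='a': π[24]=1 (border 'a')
j=25 s[j]='c': π[25]=2 (border 'ac')
j=26 s[j]='c': π[26]=3 (border 'acc')
j=27 s[j]='c': π[27]=4 (border 'accc')
j=28 s[j]='a': π[28]=5 (border 'accca')
j=29 s[j]='b': k: 5→1→0; π[29]=0 (border '')
j=30 s[j]='b': π[30]=0 (border '')
j=31 s[j]='a': π[31]=1 (border 'a')
j=32 s[j]='b': k: 1→0; π[32]=0 (border '')
j=33 s[j]='b': π[33]=0 (border '')
j=34 s[j]='b': π[34]=0 (border '')
j=35 s[j]='c': π[35]=0 (border '')
j=36 s[j]='b': π[36]=0 (border '')
j=37 s[j]='a': π[37]=1 (border 'a')

[0, 0, 0, 0, 1, 1, 1, 2, 0, 0, 0, 0, 1, 0, 0, 0, 0, 1, 2, 3, 1, 2, 3, 0, 1, 2, 3, 4, 5, 0, 0, 1, 0, 0, 0, 0, 0, 1]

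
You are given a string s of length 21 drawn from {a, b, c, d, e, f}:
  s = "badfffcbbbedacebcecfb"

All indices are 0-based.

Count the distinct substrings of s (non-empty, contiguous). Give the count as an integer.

213

sorted suffixes:
  #0 SA[0]=12  'acebcecfb'
  #1 SA[1]=1  'adfffcbbbedacebcecfb'
  #2 SA[2]=20  'b'
  #3 SA[3]=0  'badfffcbbbedacebcecfb'
  #4 SA[4]=7  'bbbedacebcecfb'
  #5 SA[5]=8  'bbedacebcecfb'
  #6 SA[6]=15  'bcecfb'
  #7 SA[7]=9  'bedacebcecfb'
  #8 SA[8]=6  'cbbbedacebcecfb'
  #9 SA[9]=13  'cebcecfb'
  #10 SA[10]=16  'cecfb'
  #11 SA[11]=18  'cfb'
  #12 SA[12]=11  'dacebcecfb'
  #13 SA[13]=2  'dfffcbbbedacebcecfb'
  #14 SA[14]=14  'ebcecfb'
  #15 SA[15]=17  'ecfb'
  #16 SA[16]=10  'edacebcecfb'
  #17 SA[17]=19  'fb'
  #18 SA[18]=5  'fcbbbedacebcecfb'
  #19 SA[19]=4  'ffcbbbedacebcecfb'
  #20 SA[20]=3  'fffcbbbedacebcecfb'

SA = [12, 1, 20, 0, 7, 8, 15, 9, 6, 13, 16, 18, 11, 2, 14, 17, 10, 19, 5, 4, 3]
i: (SA[i-1],SA[i]) lcp shared
  1: (12,1) 1 'a'
  2: (1,20) 0 ''
  3: (20,0) 1 'b'
  4: (0,7) 1 'b'
  5: (7,8) 2 'bb'
  6: (8,15) 1 'b'
  7: (15,9) 1 'b'
  8: (9,6) 0 ''
  9: (6,13) 1 'c'
  10: (13,16) 2 'ce'
  11: (16,18) 1 'c'
  12: (18,11) 0 ''
  13: (11,2) 1 'd'
  14: (2,14) 0 ''
  15: (14,17) 1 'e'
  16: (17,10) 1 'e'
  17: (10,19) 0 ''
  18: (19,5) 1 'f'
  19: (5,4) 1 'f'
  20: (4,3) 2 'ff'

n(n+1)/2 = 21·22/2 = 231
Σ LCP = 0 + 1 + 0 + 1 + 1 + 2 + 1 + 1 + 0 + 1 + 2 + 1 + 0 + 1 + 0 + 1 + 1 + 0 + 1 + 1 + 2 = 18
distinct = 231 − 18 = 213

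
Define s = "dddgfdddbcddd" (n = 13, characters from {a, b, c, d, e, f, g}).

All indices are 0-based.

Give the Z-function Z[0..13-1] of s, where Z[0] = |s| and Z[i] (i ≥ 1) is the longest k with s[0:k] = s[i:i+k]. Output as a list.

[13, 2, 1, 0, 0, 3, 2, 1, 0, 0, 3, 2, 1]

Z[0]=13
i=1: fresh scan; Z[1]=2 extend→box=[1,3)
i=2: min(r-i=1, Z[1]=2)=1; Z[2]=1
i=3: fresh scan; Z[3]=0
i=4: fresh scan; Z[4]=0
i=5: fresh scan; Z[5]=3 extend→box=[5,8)
i=6: min(r-i=2, Z[1]=2)=2; Z[6]=2
i=7: min(r-i=1, Z[2]=1)=1; Z[7]=1
i=8: fresh scan; Z[8]=0
i=9: fresh scan; Z[9]=0
i=10: fresh scan; Z[10]=3 extend→box=[10,13)
i=11: min(r-i=2, Z[1]=2)=2; Z[11]=2
i=12: min(r-i=1, Z[2]=1)=1; Z[12]=1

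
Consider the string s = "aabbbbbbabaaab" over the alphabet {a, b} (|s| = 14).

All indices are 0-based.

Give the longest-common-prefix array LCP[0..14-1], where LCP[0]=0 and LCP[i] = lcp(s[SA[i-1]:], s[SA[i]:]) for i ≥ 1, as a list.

rank→(start, suffix):
  0 → (10, 'aaab')
  1 → (11, 'aab')
  2 → (0, 'aabbbbbbabaaab')
  3 → (12, 'ab')
  4 → (8, 'abaaab')
  5 → (1, 'abbbbbbabaaab')
  6 → (13, 'b')
  7 → (9, 'baaab')
  8 → (7, 'babaaab')
  9 → (6, 'bbabaaab')
  10 → (5, 'bbbabaaab')
  11 → (4, 'bbbbabaaab')
  12 → (3, 'bbbbbabaaab')
  13 → (2, 'bbbbbbabaaab')

SA = [10, 11, 0, 12, 8, 1, 13, 9, 7, 6, 5, 4, 3, 2]
[i] adj suffixes → lcp
  [1] 10/11 → 2 ('aa')
  [2] 11/0 → 3 ('aab')
  [3] 0/12 → 1 ('a')
  [4] 12/8 → 2 ('ab')
  [5] 8/1 → 2 ('ab')
  [6] 1/13 → 0 ('')
  [7] 13/9 → 1 ('b')
  [8] 9/7 → 2 ('ba')
  [9] 7/6 → 1 ('b')
  [10] 6/5 → 2 ('bb')
  [11] 5/4 → 3 ('bbb')
  [12] 4/3 → 4 ('bbbb')
  [13] 3/2 → 5 ('bbbbb')

[0, 2, 3, 1, 2, 2, 0, 1, 2, 1, 2, 3, 4, 5]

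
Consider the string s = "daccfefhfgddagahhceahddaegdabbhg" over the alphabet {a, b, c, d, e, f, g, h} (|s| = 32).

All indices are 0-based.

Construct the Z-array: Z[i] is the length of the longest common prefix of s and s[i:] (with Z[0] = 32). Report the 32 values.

Z[0]=32
i=1: outside box; Z[1]=0
i=2: outside box; Z[2]=0
i=3: outside box; Z[3]=0
i=4: outside box; Z[4]=0
i=5: outside box; Z[5]=0
i=6: outside box; Z[6]=0
i=7: outside box; Z[7]=0
i=8: outside box; Z[8]=0
i=9: outside box; Z[9]=0
i=10: outside box; Z[10]=1 extend→box=[10,11)
i=11: outside box; Z[11]=2 extend→box=[11,13)
i=12: min(r-i=1, Z[1]=0)=0; Z[12]=0
i=13: outside box; Z[13]=0
i=14: outside box; Z[14]=0
i=15: outside box; Z[15]=0
i=16: outside box; Z[16]=0
i=17: outside box; Z[17]=0
i=18: outside box; Z[18]=0
i=19: outside box; Z[19]=0
i=20: outside box; Z[20]=0
i=21: outside box; Z[21]=1 extend→box=[21,22)
i=22: outside box; Z[22]=2 extend→box=[22,24)
i=23: min(r-i=1, Z[1]=0)=0; Z[23]=0
i=24: outside box; Z[24]=0
i=25: outside box; Z[25]=0
i=26: outside box; Z[26]=2 extend→box=[26,28)
i=27: min(r-i=1, Z[1]=0)=0; Z[27]=0
i=28: outside box; Z[28]=0
i=29: outside box; Z[29]=0
i=30: outside box; Z[30]=0
i=31: outside box; Z[31]=0

[32, 0, 0, 0, 0, 0, 0, 0, 0, 0, 1, 2, 0, 0, 0, 0, 0, 0, 0, 0, 0, 1, 2, 0, 0, 0, 2, 0, 0, 0, 0, 0]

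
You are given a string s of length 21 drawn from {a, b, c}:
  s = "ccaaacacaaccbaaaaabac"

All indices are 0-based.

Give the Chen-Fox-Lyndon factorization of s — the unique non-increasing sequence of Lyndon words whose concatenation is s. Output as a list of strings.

emit factor 1: 'c' (i=0, period=1)
emit factor 2: 'c' (i=1, period=1)
emit factor 3: 'aaacacaaccb' (i=2, period=11)
emit factor 4: 'aaaaabac' (i=13, period=8)

["c", "c", "aaacacaaccb", "aaaaabac"]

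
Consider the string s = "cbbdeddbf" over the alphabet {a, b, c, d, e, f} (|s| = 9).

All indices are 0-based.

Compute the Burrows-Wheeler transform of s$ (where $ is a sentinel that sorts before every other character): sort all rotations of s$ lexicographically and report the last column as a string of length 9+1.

fcbd$debdb

rank  rotation    last
    0  $cbbdeddbf  f
    1  bbdeddbf$c  c
    2  bdeddbf$cb  b
    3  bf$cbbdedd  d
    4  cbbdeddbf$  $
    5  dbf$cbbded  d
    6  ddbf$cbbde  e
    7  deddbf$cbb  b
    8  eddbf$cbbd  d
    9  f$cbbdeddb  b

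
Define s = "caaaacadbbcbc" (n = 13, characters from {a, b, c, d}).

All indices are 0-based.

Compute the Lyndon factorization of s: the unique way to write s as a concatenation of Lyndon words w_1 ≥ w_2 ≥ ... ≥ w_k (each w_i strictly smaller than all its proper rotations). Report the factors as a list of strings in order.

emit factor 1: 'c' (i=0, period=1)
emit factor 2: 'aaaacadbbcbc' (i=1, period=12)

["c", "aaaacadbbcbc"]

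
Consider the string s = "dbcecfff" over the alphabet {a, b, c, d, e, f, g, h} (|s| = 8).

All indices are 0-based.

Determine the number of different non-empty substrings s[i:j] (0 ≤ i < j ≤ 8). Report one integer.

32

rank | idx | suffix
   0 |   1 | bcecfff
   1 |   2 | cecfff
   2 |   4 | cfff
   3 |   0 | dbcecfff
   4 |   3 | ecfff
   5 |   7 | f
   6 |   6 | ff
   7 |   5 | fff

SA = [1, 2, 4, 0, 3, 7, 6, 5]
i: (SA[i-1],SA[i]) lcp shared
  1: (1,2) 0 ''
  2: (2,4) 1 'c'
  3: (4,0) 0 ''
  4: (0,3) 0 ''
  5: (3,7) 0 ''
  6: (7,6) 1 'f'
  7: (6,5) 2 'ff'

n(n+1)/2 = 8·9/2 = 36
Σ LCP = 0 + 0 + 1 + 0 + 0 + 0 + 1 + 2 = 4
distinct = 36 − 4 = 32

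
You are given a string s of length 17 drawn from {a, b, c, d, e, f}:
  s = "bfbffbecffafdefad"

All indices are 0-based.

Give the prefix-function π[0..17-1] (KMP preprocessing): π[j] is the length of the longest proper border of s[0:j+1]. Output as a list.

π[0] = 0
j=1 s[j]='f': π[1]=0 (border '')
j=2 s[j]='b': π[2]=1 (border 'b')
j=3 s[j]='f': π[3]=2 (border 'bf')
j=4 s[j]='f': k: 2→0; π[4]=0 (border '')
j=5 s[j]='b': π[5]=1 (border 'b')
j=6 s[j]='e': k: 1→0; π[6]=0 (border '')
j=7 s[j]='c': π[7]=0 (border '')
j=8 s[j]='f': π[8]=0 (border '')
j=9 s[j]='f': π[9]=0 (border '')
j=10 s[j]='a': π[10]=0 (border '')
j=11 s[j]='f': π[11]=0 (border '')
j=12 s[j]='d': π[12]=0 (border '')
j=13 s[j]='e': π[13]=0 (border '')
j=14 s[j]='f': π[14]=0 (border '')
j=15 s[j]='a': π[15]=0 (border '')
j=16 s[j]='d': π[16]=0 (border '')

[0, 0, 1, 2, 0, 1, 0, 0, 0, 0, 0, 0, 0, 0, 0, 0, 0]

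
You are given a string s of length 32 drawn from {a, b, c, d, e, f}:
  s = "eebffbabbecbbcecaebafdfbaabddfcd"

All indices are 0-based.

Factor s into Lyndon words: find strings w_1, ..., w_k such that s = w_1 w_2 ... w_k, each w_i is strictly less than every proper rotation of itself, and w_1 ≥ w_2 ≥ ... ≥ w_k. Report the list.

["e", "e", "bff", "b", "abbecbbcecaebafdfb", "aabddfcd"]

emit factor 1: 'e' (i=0, period=1)
emit factor 2: 'e' (i=1, period=1)
emit factor 3: 'bff' (i=2, period=3)
emit factor 4: 'b' (i=5, period=1)
emit factor 5: 'abbecbbcecaebafdfb' (i=6, period=18)
emit factor 6: 'aabddfcd' (i=24, period=8)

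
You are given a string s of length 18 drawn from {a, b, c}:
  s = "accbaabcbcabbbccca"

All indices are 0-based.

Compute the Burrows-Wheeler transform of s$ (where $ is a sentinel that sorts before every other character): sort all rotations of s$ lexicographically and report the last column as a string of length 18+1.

acbca$cabcabcbcbcab

rank  rotation             last
    0  $accbaabcbcabbbccca  a
    1  a$accbaabcbcabbbccc  c
    2  aabcbcabbbccca$accb  b
    3  abbbccca$accbaabcbc  c
    4  abcbcabbbccca$accba  a
    5  accbaabcbcabbbccca$  $
    6  baabcbcabbbccca$acc  c
    7  bbbccca$accbaabcbca  a
    8  bbccca$accbaabcbcab  b
    9  bcabbbccca$accbaabc  c
   10  bcbcabbbccca$accbaa  a
   11  bccca$accbaabcbcabb  b
   12  ca$accbaabcbcabbbcc  c
   13  cabbbccca$accbaabcb  b
   14  cbaabcbcabbbccca$ac  c
   15  cbcabbbccca$accbaab  b
   16  cca$accbaabcbcabbbc  c
   17  ccbaabcbcabbbccca$a  a
   18  ccca$accbaabcbcabbb  b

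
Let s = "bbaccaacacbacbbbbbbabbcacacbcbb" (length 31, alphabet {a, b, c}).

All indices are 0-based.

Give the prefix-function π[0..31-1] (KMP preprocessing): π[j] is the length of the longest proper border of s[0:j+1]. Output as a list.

π[0] = 0
j=1 s[j]='b': π[1]=1 (border 'b')
j=2 s[j]='a': k: 1→0; π[2]=0 (border '')
j=3 s[j]='c': π[3]=0 (border '')
j=4 s[j]='c': π[4]=0 (border '')
j=5 s[j]='a': π[5]=0 (border '')
j=6 s[j]='a': π[6]=0 (border '')
j=7 s[j]='c': π[7]=0 (border '')
j=8 s[j]='a': π[8]=0 (border '')
j=9 s[j]='c': π[9]=0 (border '')
j=10 s[j]='b': π[10]=1 (border 'b')
j=11 s[j]='a': k: 1→0; π[11]=0 (border '')
j=12 s[j]='c': π[12]=0 (border '')
j=13 s[j]='b': π[13]=1 (border 'b')
j=14 s[j]='b': π[14]=2 (border 'bb')
j=15 s[j]='b': k: 2→1; π[15]=2 (border 'bb')
j=16 s[j]='b': k: 2→1; π[16]=2 (border 'bb')
j=17 s[j]='b': k: 2→1; π[17]=2 (border 'bb')
j=18 s[j]='b': k: 2→1; π[18]=2 (border 'bb')
j=19 s[j]='a': π[19]=3 (border 'bba')
j=20 s[j]='b': k: 3→0; π[20]=1 (border 'b')
j=21 s[j]='b': π[21]=2 (border 'bb')
j=22 s[j]='c': k: 2→1→0; π[22]=0 (border '')
j=23 s[j]='a': π[23]=0 (border '')
j=24 s[j]='c': π[24]=0 (border '')
j=25 s[j]='a': π[25]=0 (border '')
j=26 s[j]='c': π[26]=0 (border '')
j=27 s[j]='b': π[27]=1 (border 'b')
j=28 s[j]='c': k: 1→0; π[28]=0 (border '')
j=29 s[j]='b': π[29]=1 (border 'b')
j=30 s[j]='b': π[30]=2 (border 'bb')

[0, 1, 0, 0, 0, 0, 0, 0, 0, 0, 1, 0, 0, 1, 2, 2, 2, 2, 2, 3, 1, 2, 0, 0, 0, 0, 0, 1, 0, 1, 2]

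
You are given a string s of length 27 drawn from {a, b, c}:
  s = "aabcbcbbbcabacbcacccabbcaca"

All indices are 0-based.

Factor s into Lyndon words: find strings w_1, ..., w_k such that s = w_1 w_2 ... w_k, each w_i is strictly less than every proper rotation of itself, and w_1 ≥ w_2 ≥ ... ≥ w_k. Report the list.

emit factor 1: 'aabcbcbbbcabacbcacccabbcac' (i=0, period=26)
emit factor 2: 'a' (i=26, period=1)

["aabcbcbbbcabacbcacccabbcac", "a"]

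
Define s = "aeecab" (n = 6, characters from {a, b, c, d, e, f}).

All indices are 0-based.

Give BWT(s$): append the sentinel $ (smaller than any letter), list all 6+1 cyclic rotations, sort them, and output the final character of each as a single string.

bc$aeea

rank  rotation last
    0  $aeecab  b
    1  ab$aeec  c
    2  aeecab$  $
    3  b$aeeca  a
    4  cab$aee  e
    5  ecab$ae  e
    6  eecab$a  a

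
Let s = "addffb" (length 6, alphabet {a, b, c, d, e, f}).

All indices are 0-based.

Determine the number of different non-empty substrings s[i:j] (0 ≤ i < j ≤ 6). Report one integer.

sorted suffixes:
  #0 SA[0]=0  'addffb'
  #1 SA[1]=5  'b'
  #2 SA[2]=1  'ddffb'
  #3 SA[3]=2  'dffb'
  #4 SA[4]=4  'fb'
  #5 SA[5]=3  'ffb'

SA = [0, 5, 1, 2, 4, 3]
[i] adj suffixes → lcp
  [1] 0/5 → 0 ('')
  [2] 5/1 → 0 ('')
  [3] 1/2 → 1 ('d')
  [4] 2/4 → 0 ('')
  [5] 4/3 → 1 ('f')

n(n+1)/2 = 6·7/2 = 21
Σ LCP = 0 + 0 + 0 + 1 + 0 + 1 = 2
distinct = 21 − 2 = 19

19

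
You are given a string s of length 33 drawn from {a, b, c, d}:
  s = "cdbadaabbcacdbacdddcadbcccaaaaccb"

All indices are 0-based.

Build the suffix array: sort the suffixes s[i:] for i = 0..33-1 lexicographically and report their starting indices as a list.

rank→(start, suffix):
  0 → (26, 'aaaaccb')
  1 → (27, 'aaaccb')
  2 → (5, 'aabbcacdbacdddcadbcccaaaaccb')
  3 → (28, 'aaccb')
  4 → (6, 'abbcacdbacdddcadbcccaaaaccb')
  5 → (29, 'accb')
  6 → (10, 'acdbacdddcadbcccaaaaccb')
  7 → (14, 'acdddcadbcccaaaaccb')
  8 → (3, 'adaabbcacdbacdddcadbcccaaaaccb')
  9 → (20, 'adbcccaaaaccb')
  10 → (32, 'b')
  11 → (13, 'bacdddcadbcccaaaaccb')
  12 → (2, 'badaabbcacdbacdddcadbcccaaaaccb')
  13 → (7, 'bbcacdbacdddcadbcccaaaaccb')
  14 → (8, 'bcacdbacdddcadbcccaaaaccb')
  15 → (22, 'bcccaaaaccb')
  16 → (25, 'caaaaccb')
  17 → (9, 'cacdbacdddcadbcccaaaaccb')
  18 → (19, 'cadbcccaaaaccb')
  19 → (31, 'cb')
  20 → (24, 'ccaaaaccb')
  21 → (30, 'ccb')
  22 → (23, 'cccaaaaccb')
  23 → (11, 'cdbacdddcadbcccaaaaccb')
  24 → (0, 'cdbadaabbcacdbacdddcadbcccaaaaccb')
  25 → (15, 'cdddcadbcccaaaaccb')
  26 → (4, 'daabbcacdbacdddcadbcccaaaaccb')
  27 → (12, 'dbacdddcadbcccaaaaccb')
  28 → (1, 'dbadaabbcacdbacdddcadbcccaaaaccb')
  29 → (21, 'dbcccaaaaccb')
  30 → (18, 'dcadbcccaaaaccb')
  31 → (17, 'ddcadbcccaaaaccb')
  32 → (16, 'dddcadbcccaaaaccb')

[26, 27, 5, 28, 6, 29, 10, 14, 3, 20, 32, 13, 2, 7, 8, 22, 25, 9, 19, 31, 24, 30, 23, 11, 0, 15, 4, 12, 1, 21, 18, 17, 16]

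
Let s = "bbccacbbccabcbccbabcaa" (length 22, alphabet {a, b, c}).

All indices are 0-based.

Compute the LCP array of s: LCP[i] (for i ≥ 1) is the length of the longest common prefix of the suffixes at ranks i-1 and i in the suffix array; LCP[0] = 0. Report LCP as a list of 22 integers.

[0, 1, 1, 3, 1, 0, 1, 5, 1, 2, 2, 4, 3, 0, 2, 2, 1, 2, 2, 1, 3, 2]

rank | idx | suffix
   0 |  21 | a
   1 |  20 | aa
   2 |  17 | abcaa
   3 |  10 | abcbccbabcaa
   4 |   4 | acbbccabcbccbabcaa
   5 |  16 | babcaa
   6 |   6 | bbccabcbccbabcaa
   7 |   0 | bbccacbbccabcbccbabcaa
   8 |  18 | bcaa
   9 |  11 | bcbccbabcaa
  10 |   7 | bccabcbccbabcaa
  11 |   1 | bccacbbccabcbccbabcaa
  12 |  13 | bccbabcaa
  13 |  19 | caa
  14 |   9 | cabcbccbabcaa
  15 |   3 | cacbbccabcbccbabcaa
  16 |  15 | cbabcaa
  17 |   5 | cbbccabcbccbabcaa
  18 |  12 | cbccbabcaa
  19 |   8 | ccabcbccbabcaa
  20 |   2 | ccacbbccabcbccbabcaa
  21 |  14 | ccbabcaa

SA = [21, 20, 17, 10, 4, 16, 6, 0, 18, 11, 7, 1, 13, 19, 9, 3, 15, 5, 12, 8, 2, 14]
i: (SA[i-1],SA[i]) lcp shared
  1: (21,20) 1 'a'
  2: (20,17) 1 'a'
  3: (17,10) 3 'abc'
  4: (10,4) 1 'a'
  5: (4,16) 0 ''
  6: (16,6) 1 'b'
  7: (6,0) 5 'bbcca'
  8: (0,18) 1 'b'
  9: (18,11) 2 'bc'
  10: (11,7) 2 'bc'
  11: (7,1) 4 'bcca'
  12: (1,13) 3 'bcc'
  13: (13,19) 0 ''
  14: (19,9) 2 'ca'
  15: (9,3) 2 'ca'
  16: (3,15) 1 'c'
  17: (15,5) 2 'cb'
  18: (5,12) 2 'cb'
  19: (12,8) 1 'c'
  20: (8,2) 3 'cca'
  21: (2,14) 2 'cc'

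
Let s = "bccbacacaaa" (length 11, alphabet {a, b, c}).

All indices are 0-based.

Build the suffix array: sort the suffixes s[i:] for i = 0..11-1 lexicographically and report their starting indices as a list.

[10, 9, 8, 6, 4, 3, 0, 7, 5, 2, 1]

rank | idx | suffix
   0 |  10 | a
   1 |   9 | aa
   2 |   8 | aaa
   3 |   6 | acaaa
   4 |   4 | acacaaa
   5 |   3 | bacacaaa
   6 |   0 | bccbacacaaa
   7 |   7 | caaa
   8 |   5 | cacaaa
   9 |   2 | cbacacaaa
  10 |   1 | ccbacacaaa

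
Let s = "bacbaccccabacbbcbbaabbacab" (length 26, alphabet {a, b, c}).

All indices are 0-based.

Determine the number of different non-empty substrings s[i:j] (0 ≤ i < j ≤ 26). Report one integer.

rank | idx | suffix
   0 |  18 | aabbacab
   1 |  24 | ab
   2 |   9 | abacbbcbbaabbacab
   3 |  19 | abbacab
   4 |  22 | acab
   5 |   1 | acbaccccabacbbcbbaabbacab
   6 |  11 | acbbcbbaabbacab
   7 |   4 | accccabacbbcbbaabbacab
   8 |  25 | b
   9 |  17 | baabbacab
  10 |  21 | bacab
  11 |   0 | bacbaccccabacbbcbbaabbacab
  12 |  10 | bacbbcbbaabbacab
  13 |   3 | baccccabacbbcbbaabbacab
  14 |  16 | bbaabbacab
  15 |  20 | bbacab
  16 |  13 | bbcbbaabbacab
  17 |  14 | bcbbaabbacab
  18 |  23 | cab
  19 |   8 | cabacbbcbbaabbacab
  20 |   2 | cbaccccabacbbcbbaabbacab
  21 |  15 | cbbaabbacab
  22 |  12 | cbbcbbaabbacab
  23 |   7 | ccabacbbcbbaabbacab
  24 |   6 | cccabacbbcbbaabbacab
  25 |   5 | ccccabacbbcbbaabbacab

SA = [18, 24, 9, 19, 22, 1, 11, 4, 25, 17, 21, 0, 10, 3, 16, 20, 13, 14, 23, 8, 2, 15, 12, 7, 6, 5]
rank  pair      lcp
   1  s[18:],s[24:]  1  'a'
   2  s[24:],s[9:]  2  'ab'
   3  s[9:],s[19:]  2  'ab'
   4  s[19:],s[22:]  1  'a'
   5  s[22:],s[1:]  2  'ac'
   6  s[1:],s[11:]  3  'acb'
   7  s[11:],s[4:]  2  'ac'
   8  s[4:],s[25:]  0  ''
   9  s[25:],s[17:]  1  'b'
  10  s[17:],s[21:]  2  'ba'
  11  s[21:],s[0:]  3  'bac'
  12  s[0:],s[10:]  4  'bacb'
  13  s[10:],s[3:]  3  'bac'
  14  s[3:],s[16:]  1  'b'
  15  s[16:],s[20:]  3  'bba'
  16  s[20:],s[13:]  2  'bb'
  17  s[13:],s[14:]  1  'b'
  18  s[14:],s[23:]  0  ''
  19  s[23:],s[8:]  3  'cab'
  20  s[8:],s[2:]  1  'c'
  21  s[2:],s[15:]  2  'cb'
  22  s[15:],s[12:]  3  'cbb'
  23  s[12:],s[7:]  1  'c'
  24  s[7:],s[6:]  2  'cc'
  25  s[6:],s[5:]  3  'ccc'

n(n+1)/2 = 26·27/2 = 351
Σ LCP = 0 + 1 + 2 + 2 + 1 + 2 + 3 + 2 + 0 + 1 + 2 + 3 + 4 + 3 + 1 + 3 + 2 + 1 + 0 + 3 + 1 + 2 + 3 + 1 + 2 + 3 = 48
distinct = 351 − 48 = 303

303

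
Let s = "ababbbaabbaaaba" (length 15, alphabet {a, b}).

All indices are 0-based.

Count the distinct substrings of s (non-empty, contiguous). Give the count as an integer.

91

rank→(start, suffix):
  0 → (14, 'a')
  1 → (10, 'aaaba')
  2 → (11, 'aaba')
  3 → (6, 'aabbaaaba')
  4 → (12, 'aba')
  5 → (0, 'ababbbaabbaaaba')
  6 → (7, 'abbaaaba')
  7 → (2, 'abbbaabbaaaba')
  8 → (13, 'ba')
  9 → (9, 'baaaba')
  10 → (5, 'baabbaaaba')
  11 → (1, 'babbbaabbaaaba')
  12 → (8, 'bbaaaba')
  13 → (4, 'bbaabbaaaba')
  14 → (3, 'bbbaabbaaaba')

SA = [14, 10, 11, 6, 12, 0, 7, 2, 13, 9, 5, 1, 8, 4, 3]
[i] adj suffixes → lcp
  [1] 14/10 → 1 ('a')
  [2] 10/11 → 2 ('aa')
  [3] 11/6 → 3 ('aab')
  [4] 6/12 → 1 ('a')
  [5] 12/0 → 3 ('aba')
  [6] 0/7 → 2 ('ab')
  [7] 7/2 → 3 ('abb')
  [8] 2/13 → 0 ('')
  [9] 13/9 → 2 ('ba')
  [10] 9/5 → 3 ('baa')
  [11] 5/1 → 2 ('ba')
  [12] 1/8 → 1 ('b')
  [13] 8/4 → 4 ('bbaa')
  [14] 4/3 → 2 ('bb')

n(n+1)/2 = 15·16/2 = 120
Σ LCP = 0 + 1 + 2 + 3 + 1 + 3 + 2 + 3 + 0 + 2 + 3 + 2 + 1 + 4 + 2 = 29
distinct = 120 − 29 = 91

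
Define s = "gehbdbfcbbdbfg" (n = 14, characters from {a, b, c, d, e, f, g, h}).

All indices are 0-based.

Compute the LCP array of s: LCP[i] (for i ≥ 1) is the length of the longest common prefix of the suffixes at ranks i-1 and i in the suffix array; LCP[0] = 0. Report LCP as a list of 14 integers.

[0, 1, 4, 1, 2, 0, 0, 3, 0, 0, 1, 0, 1, 0]

rank→(start, suffix):
  0 → (8, 'bbdbfg')
  1 → (3, 'bdbfcbbdbfg')
  2 → (9, 'bdbfg')
  3 → (5, 'bfcbbdbfg')
  4 → (11, 'bfg')
  5 → (7, 'cbbdbfg')
  6 → (4, 'dbfcbbdbfg')
  7 → (10, 'dbfg')
  8 → (1, 'ehbdbfcbbdbfg')
  9 → (6, 'fcbbdbfg')
  10 → (12, 'fg')
  11 → (13, 'g')
  12 → (0, 'gehbdbfcbbdbfg')
  13 → (2, 'hbdbfcbbdbfg')

SA = [8, 3, 9, 5, 11, 7, 4, 10, 1, 6, 12, 13, 0, 2]
rank  pair      lcp
   1  s[8:],s[3:]  1  'b'
   2  s[3:],s[9:]  4  'bdbf'
   3  s[9:],s[5:]  1  'b'
   4  s[5:],s[11:]  2  'bf'
   5  s[11:],s[7:]  0  ''
   6  s[7:],s[4:]  0  ''
   7  s[4:],s[10:]  3  'dbf'
   8  s[10:],s[1:]  0  ''
   9  s[1:],s[6:]  0  ''
  10  s[6:],s[12:]  1  'f'
  11  s[12:],s[13:]  0  ''
  12  s[13:],s[0:]  1  'g'
  13  s[0:],s[2:]  0  ''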